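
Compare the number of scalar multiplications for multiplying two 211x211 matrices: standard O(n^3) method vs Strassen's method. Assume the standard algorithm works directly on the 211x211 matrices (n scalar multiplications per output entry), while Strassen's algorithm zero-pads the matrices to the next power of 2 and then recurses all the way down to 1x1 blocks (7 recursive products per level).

Matrix multiplication for 211x211 matrices:

Strassen's algorithm requires power-of-2 dimensions. Pad 211x211 to 256x256 (next power of 2).

Standard algorithm: 211^3 = 9393931 multiplications
Strassen's algorithm: 7^(log2(256)) = 7^8 = 5764801 multiplications
Savings: 9393931 - 5764801 = 3629130 multiplications

Standard: 9393931 multiplications (211^3). Strassen: 5764801 multiplications (7^8, after padding to 256x256). Strassen reduces 8 recursive multiplications to 7 at each level.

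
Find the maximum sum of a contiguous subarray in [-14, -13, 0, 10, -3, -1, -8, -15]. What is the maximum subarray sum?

Using Kadane's algorithm on [-14, -13, 0, 10, -3, -1, -8, -15]:

Scanning through the array:
Position 1 (value -13): max_ending_here = -13, max_so_far = -13
Position 2 (value 0): max_ending_here = 0, max_so_far = 0
Position 3 (value 10): max_ending_here = 10, max_so_far = 10
Position 4 (value -3): max_ending_here = 7, max_so_far = 10
Position 5 (value -1): max_ending_here = 6, max_so_far = 10
Position 6 (value -8): max_ending_here = -2, max_so_far = 10
Position 7 (value -15): max_ending_here = -15, max_so_far = 10

Maximum subarray: [0, 10]
Maximum sum: 10

The maximum subarray is [0, 10] with sum 10. This subarray runs from index 2 to index 3.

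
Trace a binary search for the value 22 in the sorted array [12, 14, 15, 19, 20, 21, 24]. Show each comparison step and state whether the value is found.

Binary search for 22 in [12, 14, 15, 19, 20, 21, 24]:

lo=0, hi=6, mid=3, arr[mid]=19 -> 19 < 22, search right half
lo=4, hi=6, mid=5, arr[mid]=21 -> 21 < 22, search right half
lo=6, hi=6, mid=6, arr[mid]=24 -> 24 > 22, search left half
lo=6 > hi=5, target 22 not found

Binary search determines that 22 is not in the array after 3 comparisons. The search space was exhausted without finding the target.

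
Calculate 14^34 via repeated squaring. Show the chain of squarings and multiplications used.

Computing 14^34 by squaring (build up from 14^1; each line after the first costs one multiplication):

14^1 = 14
14^2 = (14^1)^2 = 14^2 = 196
14^4 = (14^2)^2 = 196^2 = 38416
14^8 = (14^4)^2 = 38416^2 = 1475789056
14^16 = (14^8)^2 = 1475789056^2 = 2177953337809371136
14^17 = 14 * 14^16 = 14 * 2177953337809371136 = 30491346729331195904
14^34 = (14^17)^2 = 30491346729331195904^2 = 929722225368296217729286886758826377216

Result: 929722225368296217729286886758826377216
Multiplications needed: 6 (6 lines after 14^1)

14^34 = 929722225368296217729286886758826377216. Using exponentiation by squaring, this requires 6 multiplications. The key idea: if the exponent is even, square the half-power; if odd, multiply by the base once.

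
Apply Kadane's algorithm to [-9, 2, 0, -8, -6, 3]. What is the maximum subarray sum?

Using Kadane's algorithm on [-9, 2, 0, -8, -6, 3]:

Scanning through the array:
Position 1 (value 2): max_ending_here = 2, max_so_far = 2
Position 2 (value 0): max_ending_here = 2, max_so_far = 2
Position 3 (value -8): max_ending_here = -6, max_so_far = 2
Position 4 (value -6): max_ending_here = -6, max_so_far = 2
Position 5 (value 3): max_ending_here = 3, max_so_far = 3

Maximum subarray: [3]
Maximum sum: 3

The maximum subarray is [3] with sum 3. This subarray runs from index 5 to index 5.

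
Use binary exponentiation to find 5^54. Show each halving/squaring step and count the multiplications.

Computing 5^54 by squaring (build up from 5^1; each line after the first costs one multiplication):

5^1 = 5
5^2 = (5^1)^2 = 5^2 = 25
5^3 = 5 * 5^2 = 5 * 25 = 125
5^6 = (5^3)^2 = 125^2 = 15625
5^12 = (5^6)^2 = 15625^2 = 244140625
5^13 = 5 * 5^12 = 5 * 244140625 = 1220703125
5^26 = (5^13)^2 = 1220703125^2 = 1490116119384765625
5^27 = 5 * 5^26 = 5 * 1490116119384765625 = 7450580596923828125
5^54 = (5^27)^2 = 7450580596923828125^2 = 55511151231257827021181583404541015625

Result: 55511151231257827021181583404541015625
Multiplications needed: 8 (8 lines after 5^1)

5^54 = 55511151231257827021181583404541015625. Using exponentiation by squaring, this requires 8 multiplications. The key idea: if the exponent is even, square the half-power; if odd, multiply by the base once.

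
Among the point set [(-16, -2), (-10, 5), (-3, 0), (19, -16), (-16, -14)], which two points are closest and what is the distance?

Computing all pairwise distances among 5 points:

d((-16, -2), (-10, 5)) = 9.2195
d((-16, -2), (-3, 0)) = 13.1529
d((-16, -2), (19, -16)) = 37.6962
d((-16, -2), (-16, -14)) = 12.0
d((-10, 5), (-3, 0)) = 8.6023 <-- minimum
d((-10, 5), (19, -16)) = 35.805
d((-10, 5), (-16, -14)) = 19.9249
d((-3, 0), (19, -16)) = 27.2029
d((-3, 0), (-16, -14)) = 19.105
d((19, -16), (-16, -14)) = 35.0571

Closest pair: (-10, 5) and (-3, 0) with distance 8.6023

The closest pair is (-10, 5) and (-3, 0) with Euclidean distance 8.6023. For 5 points, brute-force pairwise comparison is shown above. For large n, the divide-and-conquer algorithm (sort by x, recurse on halves, check the dividing strip) achieves O(n log n).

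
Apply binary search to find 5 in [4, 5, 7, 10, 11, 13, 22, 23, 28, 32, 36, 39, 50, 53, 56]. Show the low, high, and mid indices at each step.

Binary search for 5 in [4, 5, 7, 10, 11, 13, 22, 23, 28, 32, 36, 39, 50, 53, 56]:

lo=0, hi=14, mid=7, arr[mid]=23 -> 23 > 5, search left half
lo=0, hi=6, mid=3, arr[mid]=10 -> 10 > 5, search left half
lo=0, hi=2, mid=1, arr[mid]=5 -> Found target at index 1!

Binary search finds 5 at index 1 after 3 comparisons. The search repeatedly halves the search space by comparing with the middle element.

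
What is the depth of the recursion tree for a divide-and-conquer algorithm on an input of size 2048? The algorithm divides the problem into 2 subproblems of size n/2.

For divide and conquer with division factor 2:

Problem sizes at each level:
Level 0: 2048
Level 1: 1024
Level 2: 512
Level 3: 256
Level 4: 128
Level 5: 64
Level 6: 32
Level 7: 16
Level 8: 8
Level 9: 4
Level 10: 2
Level 11: 1

The root is level 0 and the size-1 base case is level 11 (the tree spans levels 0 through 11, i.e. 12 levels counting the root), so the depth is the number of divisions: log_2(2048) = 11

The recursion tree depth is log_2(2048) = 11. At each level, the problem size is divided by 2, so it takes 11 divisions to reduce to a base case of size 1. The algorithm makes 2 recursive calls at each level.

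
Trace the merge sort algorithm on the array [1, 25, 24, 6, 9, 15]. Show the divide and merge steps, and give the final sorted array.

Merge sort trace:

Split: [1, 25, 24, 6, 9, 15] -> [1, 25, 24] and [6, 9, 15]
  Split: [1, 25, 24] -> [1] and [25, 24]
    Split: [25, 24] -> [25] and [24]
    Merge: [25] + [24] -> [24, 25]
  Merge: [1] + [24, 25] -> [1, 24, 25]
  Split: [6, 9, 15] -> [6] and [9, 15]
    Split: [9, 15] -> [9] and [15]
    Merge: [9] + [15] -> [9, 15]
  Merge: [6] + [9, 15] -> [6, 9, 15]
Merge: [1, 24, 25] + [6, 9, 15] -> [1, 6, 9, 15, 24, 25]

Final sorted array: [1, 6, 9, 15, 24, 25]

The merge sort proceeds by recursively splitting the array and merging sorted halves.
After all merges, the sorted array is [1, 6, 9, 15, 24, 25].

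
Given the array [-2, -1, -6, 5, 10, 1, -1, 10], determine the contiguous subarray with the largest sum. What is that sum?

Using Kadane's algorithm on [-2, -1, -6, 5, 10, 1, -1, 10]:

Scanning through the array:
Position 1 (value -1): max_ending_here = -1, max_so_far = -1
Position 2 (value -6): max_ending_here = -6, max_so_far = -1
Position 3 (value 5): max_ending_here = 5, max_so_far = 5
Position 4 (value 10): max_ending_here = 15, max_so_far = 15
Position 5 (value 1): max_ending_here = 16, max_so_far = 16
Position 6 (value -1): max_ending_here = 15, max_so_far = 16
Position 7 (value 10): max_ending_here = 25, max_so_far = 25

Maximum subarray: [5, 10, 1, -1, 10]
Maximum sum: 25

The maximum subarray is [5, 10, 1, -1, 10] with sum 25. This subarray runs from index 3 to index 7.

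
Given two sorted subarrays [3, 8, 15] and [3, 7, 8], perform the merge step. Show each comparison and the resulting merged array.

Merging process:

Compare 3 vs 3: take 3 from left. Merged: [3]
Compare 8 vs 3: take 3 from right. Merged: [3, 3]
Compare 8 vs 7: take 7 from right. Merged: [3, 3, 7]
Compare 8 vs 8: take 8 from left. Merged: [3, 3, 7, 8]
Compare 15 vs 8: take 8 from right. Merged: [3, 3, 7, 8, 8]
Append remaining from left: [15]. Merged: [3, 3, 7, 8, 8, 15]

Final merged array: [3, 3, 7, 8, 8, 15]
Total comparisons: 5

The merged array is [3, 3, 7, 8, 8, 15], requiring 5 comparisons. The merge step runs in O(n) time where n is the total number of elements.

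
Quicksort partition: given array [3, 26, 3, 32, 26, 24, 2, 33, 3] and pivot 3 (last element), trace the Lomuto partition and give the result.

Lomuto partition with pivot = 3:

Initial array: [3, 26, 3, 32, 26, 24, 2, 33, 3]

arr[0]=3 <= 3: swap with position 0, array becomes [3, 26, 3, 32, 26, 24, 2, 33, 3]
arr[1]=26 > 3: no swap
arr[2]=3 <= 3: swap with position 1, array becomes [3, 3, 26, 32, 26, 24, 2, 33, 3]
arr[3]=32 > 3: no swap
arr[4]=26 > 3: no swap
arr[5]=24 > 3: no swap
arr[6]=2 <= 3: swap with position 2, array becomes [3, 3, 2, 32, 26, 24, 26, 33, 3]
arr[7]=33 > 3: no swap

Place pivot at position 3: [3, 3, 2, 3, 26, 24, 26, 33, 32]
Pivot position: 3

After partitioning with pivot 3, the array becomes [3, 3, 2, 3, 26, 24, 26, 33, 32]. The pivot is placed at index 3. All elements to the left of the pivot are <= 3, and all elements to the right are > 3.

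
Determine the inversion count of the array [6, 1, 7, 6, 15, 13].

Finding inversions in [6, 1, 7, 6, 15, 13]:

(0, 1): arr[0]=6 > arr[1]=1
(2, 3): arr[2]=7 > arr[3]=6
(4, 5): arr[4]=15 > arr[5]=13

Total inversions: 3

The array has 3 inversion(s): (0,1), (2,3), (4,5). Each pair (i,j) satisfies i < j and arr[i] > arr[j].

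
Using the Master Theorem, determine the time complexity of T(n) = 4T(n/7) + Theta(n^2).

Master Theorem for T(n) = 4T(n/7) + O(n^2):

a = 4, b = 7, c = 2
log_b(a) = log_7(4) = 0.7124

Case 3: c = 2 > log_7(4) = 0.7124
T(n) = O(n^2) = O(n^2)

For T(n) = 4T(n/7) + O(n^2): log_7(4) = 0.7124. This is Case 3 of the Master Theorem (c > log_b(a), work dominated by root), giving O(n^2).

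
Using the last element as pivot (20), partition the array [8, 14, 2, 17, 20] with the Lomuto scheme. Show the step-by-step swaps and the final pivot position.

Lomuto partition with pivot = 20:

Initial array: [8, 14, 2, 17, 20]

arr[0]=8 <= 20: swap with position 0, array becomes [8, 14, 2, 17, 20]
arr[1]=14 <= 20: swap with position 1, array becomes [8, 14, 2, 17, 20]
arr[2]=2 <= 20: swap with position 2, array becomes [8, 14, 2, 17, 20]
arr[3]=17 <= 20: swap with position 3, array becomes [8, 14, 2, 17, 20]

Place pivot at position 4: [8, 14, 2, 17, 20]
Pivot position: 4

After partitioning with pivot 20, the array becomes [8, 14, 2, 17, 20]. The pivot is placed at index 4. All elements to the left of the pivot are <= 20, and all elements to the right are > 20.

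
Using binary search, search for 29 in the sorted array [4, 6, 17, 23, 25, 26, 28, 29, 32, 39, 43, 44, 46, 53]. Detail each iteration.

Binary search for 29 in [4, 6, 17, 23, 25, 26, 28, 29, 32, 39, 43, 44, 46, 53]:

lo=0, hi=13, mid=6, arr[mid]=28 -> 28 < 29, search right half
lo=7, hi=13, mid=10, arr[mid]=43 -> 43 > 29, search left half
lo=7, hi=9, mid=8, arr[mid]=32 -> 32 > 29, search left half
lo=7, hi=7, mid=7, arr[mid]=29 -> Found target at index 7!

Binary search finds 29 at index 7 after 4 comparisons. The search repeatedly halves the search space by comparing with the middle element.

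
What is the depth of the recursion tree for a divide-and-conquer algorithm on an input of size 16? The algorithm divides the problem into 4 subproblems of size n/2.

For divide and conquer with division factor 2:

Problem sizes at each level:
Level 0: 16
Level 1: 8
Level 2: 4
Level 3: 2
Level 4: 1

The root is level 0 and the size-1 base case is level 4 (the tree spans levels 0 through 4, i.e. 5 levels counting the root), so the depth is the number of divisions: log_2(16) = 4

The recursion tree depth is log_2(16) = 4. At each level, the problem size is divided by 2, so it takes 4 divisions to reduce to a base case of size 1. The algorithm makes 4 recursive calls at each level.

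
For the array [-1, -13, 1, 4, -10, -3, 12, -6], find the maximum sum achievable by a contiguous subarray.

Using Kadane's algorithm on [-1, -13, 1, 4, -10, -3, 12, -6]:

Scanning through the array:
Position 1 (value -13): max_ending_here = -13, max_so_far = -1
Position 2 (value 1): max_ending_here = 1, max_so_far = 1
Position 3 (value 4): max_ending_here = 5, max_so_far = 5
Position 4 (value -10): max_ending_here = -5, max_so_far = 5
Position 5 (value -3): max_ending_here = -3, max_so_far = 5
Position 6 (value 12): max_ending_here = 12, max_so_far = 12
Position 7 (value -6): max_ending_here = 6, max_so_far = 12

Maximum subarray: [12]
Maximum sum: 12

The maximum subarray is [12] with sum 12. This subarray runs from index 6 to index 6.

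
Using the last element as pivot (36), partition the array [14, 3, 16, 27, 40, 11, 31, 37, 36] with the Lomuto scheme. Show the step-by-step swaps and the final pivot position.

Lomuto partition with pivot = 36:

Initial array: [14, 3, 16, 27, 40, 11, 31, 37, 36]

arr[0]=14 <= 36: swap with position 0, array becomes [14, 3, 16, 27, 40, 11, 31, 37, 36]
arr[1]=3 <= 36: swap with position 1, array becomes [14, 3, 16, 27, 40, 11, 31, 37, 36]
arr[2]=16 <= 36: swap with position 2, array becomes [14, 3, 16, 27, 40, 11, 31, 37, 36]
arr[3]=27 <= 36: swap with position 3, array becomes [14, 3, 16, 27, 40, 11, 31, 37, 36]
arr[4]=40 > 36: no swap
arr[5]=11 <= 36: swap with position 4, array becomes [14, 3, 16, 27, 11, 40, 31, 37, 36]
arr[6]=31 <= 36: swap with position 5, array becomes [14, 3, 16, 27, 11, 31, 40, 37, 36]
arr[7]=37 > 36: no swap

Place pivot at position 6: [14, 3, 16, 27, 11, 31, 36, 37, 40]
Pivot position: 6

After partitioning with pivot 36, the array becomes [14, 3, 16, 27, 11, 31, 36, 37, 40]. The pivot is placed at index 6. All elements to the left of the pivot are <= 36, and all elements to the right are > 36.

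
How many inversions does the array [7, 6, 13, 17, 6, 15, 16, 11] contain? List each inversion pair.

Finding inversions in [7, 6, 13, 17, 6, 15, 16, 11]:

(0, 1): arr[0]=7 > arr[1]=6
(0, 4): arr[0]=7 > arr[4]=6
(2, 4): arr[2]=13 > arr[4]=6
(2, 7): arr[2]=13 > arr[7]=11
(3, 4): arr[3]=17 > arr[4]=6
(3, 5): arr[3]=17 > arr[5]=15
(3, 6): arr[3]=17 > arr[6]=16
(3, 7): arr[3]=17 > arr[7]=11
(5, 7): arr[5]=15 > arr[7]=11
(6, 7): arr[6]=16 > arr[7]=11

Total inversions: 10

The array has 10 inversion(s): (0,1), (0,4), (2,4), (2,7), (3,4), (3,5), (3,6), (3,7), (5,7), (6,7). Each pair (i,j) satisfies i < j and arr[i] > arr[j].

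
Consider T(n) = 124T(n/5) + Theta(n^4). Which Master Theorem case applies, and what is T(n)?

Master Theorem for T(n) = 124T(n/5) + O(n^4):

a = 124, b = 5, c = 4
log_b(a) = log_5(124) = 2.9950

Case 3: c = 4 > log_5(124) = 2.9950
T(n) = O(n^4) = O(n^4)

For T(n) = 124T(n/5) + O(n^4): log_5(124) = 2.9950. This is Case 3 of the Master Theorem (c > log_b(a), work dominated by root), giving O(n^4).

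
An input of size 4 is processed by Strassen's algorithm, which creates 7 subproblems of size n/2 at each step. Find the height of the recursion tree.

For divide and conquer with division factor 2:

Problem sizes at each level:
Level 0: 4
Level 1: 2
Level 2: 1

The root is level 0 and the size-1 base case is level 2 (the tree spans levels 0 through 2, i.e. 3 levels counting the root), so the depth is the number of divisions: log_2(4) = 2

The recursion tree depth is log_2(4) = 2. At each level, the problem size is divided by 2, so it takes 2 divisions to reduce to a base case of size 1. The algorithm makes 7 recursive calls at each level.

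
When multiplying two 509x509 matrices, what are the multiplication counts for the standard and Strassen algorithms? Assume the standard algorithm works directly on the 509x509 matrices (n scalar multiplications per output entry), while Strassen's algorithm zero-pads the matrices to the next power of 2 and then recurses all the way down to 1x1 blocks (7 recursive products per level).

Matrix multiplication for 509x509 matrices:

Strassen's algorithm requires power-of-2 dimensions. Pad 509x509 to 512x512 (next power of 2).

Standard algorithm: 509^3 = 131872229 multiplications
Strassen's algorithm: 7^(log2(512)) = 7^9 = 40353607 multiplications
Savings: 131872229 - 40353607 = 91518622 multiplications

Standard: 131872229 multiplications (509^3). Strassen: 40353607 multiplications (7^9, after padding to 512x512). Strassen reduces 8 recursive multiplications to 7 at each level.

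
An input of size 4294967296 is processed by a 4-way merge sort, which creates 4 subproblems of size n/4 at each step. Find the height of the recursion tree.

For divide and conquer with division factor 4:

Problem sizes at each level:
Level 0: 4294967296
Level 1: 1073741824
Level 2: 268435456
Level 3: 67108864
Level 4: 16777216
Level 5: 4194304
Level 6: 1048576
Level 7: 262144
Level 8: 65536
Level 9: 16384
Level 10: 4096
Level 11: 1024
Level 12: 256
Level 13: 64
Level 14: 16
Level 15: 4
Level 16: 1

The root is level 0 and the size-1 base case is level 16 (the tree spans levels 0 through 16, i.e. 17 levels counting the root), so the depth is the number of divisions: log_4(4294967296) = 16

The recursion tree depth is log_4(4294967296) = 16. At each level, the problem size is divided by 4, so it takes 16 divisions to reduce to a base case of size 1. The algorithm makes 4 recursive calls at each level.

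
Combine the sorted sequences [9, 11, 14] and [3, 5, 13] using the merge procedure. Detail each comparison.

Merging process:

Compare 9 vs 3: take 3 from right. Merged: [3]
Compare 9 vs 5: take 5 from right. Merged: [3, 5]
Compare 9 vs 13: take 9 from left. Merged: [3, 5, 9]
Compare 11 vs 13: take 11 from left. Merged: [3, 5, 9, 11]
Compare 14 vs 13: take 13 from right. Merged: [3, 5, 9, 11, 13]
Append remaining from left: [14]. Merged: [3, 5, 9, 11, 13, 14]

Final merged array: [3, 5, 9, 11, 13, 14]
Total comparisons: 5

The merged array is [3, 5, 9, 11, 13, 14], requiring 5 comparisons. The merge step runs in O(n) time where n is the total number of elements.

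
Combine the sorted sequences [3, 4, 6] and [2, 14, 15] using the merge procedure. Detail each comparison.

Merging process:

Compare 3 vs 2: take 2 from right. Merged: [2]
Compare 3 vs 14: take 3 from left. Merged: [2, 3]
Compare 4 vs 14: take 4 from left. Merged: [2, 3, 4]
Compare 6 vs 14: take 6 from left. Merged: [2, 3, 4, 6]
Append remaining from right: [14, 15]. Merged: [2, 3, 4, 6, 14, 15]

Final merged array: [2, 3, 4, 6, 14, 15]
Total comparisons: 4

The merged array is [2, 3, 4, 6, 14, 15], requiring 4 comparisons. The merge step runs in O(n) time where n is the total number of elements.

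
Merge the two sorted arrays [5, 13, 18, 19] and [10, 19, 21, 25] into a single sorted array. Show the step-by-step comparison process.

Merging process:

Compare 5 vs 10: take 5 from left. Merged: [5]
Compare 13 vs 10: take 10 from right. Merged: [5, 10]
Compare 13 vs 19: take 13 from left. Merged: [5, 10, 13]
Compare 18 vs 19: take 18 from left. Merged: [5, 10, 13, 18]
Compare 19 vs 19: take 19 from left. Merged: [5, 10, 13, 18, 19]
Append remaining from right: [19, 21, 25]. Merged: [5, 10, 13, 18, 19, 19, 21, 25]

Final merged array: [5, 10, 13, 18, 19, 19, 21, 25]
Total comparisons: 5

The merged array is [5, 10, 13, 18, 19, 19, 21, 25], requiring 5 comparisons. The merge step runs in O(n) time where n is the total number of elements.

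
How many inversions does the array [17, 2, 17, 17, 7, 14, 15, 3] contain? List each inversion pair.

Finding inversions in [17, 2, 17, 17, 7, 14, 15, 3]:

(0, 1): arr[0]=17 > arr[1]=2
(0, 4): arr[0]=17 > arr[4]=7
(0, 5): arr[0]=17 > arr[5]=14
(0, 6): arr[0]=17 > arr[6]=15
(0, 7): arr[0]=17 > arr[7]=3
(2, 4): arr[2]=17 > arr[4]=7
(2, 5): arr[2]=17 > arr[5]=14
(2, 6): arr[2]=17 > arr[6]=15
(2, 7): arr[2]=17 > arr[7]=3
(3, 4): arr[3]=17 > arr[4]=7
(3, 5): arr[3]=17 > arr[5]=14
(3, 6): arr[3]=17 > arr[6]=15
(3, 7): arr[3]=17 > arr[7]=3
(4, 7): arr[4]=7 > arr[7]=3
(5, 7): arr[5]=14 > arr[7]=3
(6, 7): arr[6]=15 > arr[7]=3

Total inversions: 16

The array has 16 inversion(s): (0,1), (0,4), (0,5), (0,6), (0,7), (2,4), (2,5), (2,6), (2,7), (3,4), (3,5), (3,6), (3,7), (4,7), (5,7), (6,7). Each pair (i,j) satisfies i < j and arr[i] > arr[j].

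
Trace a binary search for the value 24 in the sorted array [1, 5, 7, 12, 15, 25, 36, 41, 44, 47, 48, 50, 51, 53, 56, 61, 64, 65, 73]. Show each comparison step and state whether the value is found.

Binary search for 24 in [1, 5, 7, 12, 15, 25, 36, 41, 44, 47, 48, 50, 51, 53, 56, 61, 64, 65, 73]:

lo=0, hi=18, mid=9, arr[mid]=47 -> 47 > 24, search left half
lo=0, hi=8, mid=4, arr[mid]=15 -> 15 < 24, search right half
lo=5, hi=8, mid=6, arr[mid]=36 -> 36 > 24, search left half
lo=5, hi=5, mid=5, arr[mid]=25 -> 25 > 24, search left half
lo=5 > hi=4, target 24 not found

Binary search determines that 24 is not in the array after 4 comparisons. The search space was exhausted without finding the target.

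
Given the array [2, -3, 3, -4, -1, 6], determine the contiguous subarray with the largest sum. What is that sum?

Using Kadane's algorithm on [2, -3, 3, -4, -1, 6]:

Scanning through the array:
Position 1 (value -3): max_ending_here = -1, max_so_far = 2
Position 2 (value 3): max_ending_here = 3, max_so_far = 3
Position 3 (value -4): max_ending_here = -1, max_so_far = 3
Position 4 (value -1): max_ending_here = -1, max_so_far = 3
Position 5 (value 6): max_ending_here = 6, max_so_far = 6

Maximum subarray: [6]
Maximum sum: 6

The maximum subarray is [6] with sum 6. This subarray runs from index 5 to index 5.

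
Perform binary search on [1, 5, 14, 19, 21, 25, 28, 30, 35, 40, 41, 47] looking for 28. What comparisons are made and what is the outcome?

Binary search for 28 in [1, 5, 14, 19, 21, 25, 28, 30, 35, 40, 41, 47]:

lo=0, hi=11, mid=5, arr[mid]=25 -> 25 < 28, search right half
lo=6, hi=11, mid=8, arr[mid]=35 -> 35 > 28, search left half
lo=6, hi=7, mid=6, arr[mid]=28 -> Found target at index 6!

Binary search finds 28 at index 6 after 3 comparisons. The search repeatedly halves the search space by comparing with the middle element.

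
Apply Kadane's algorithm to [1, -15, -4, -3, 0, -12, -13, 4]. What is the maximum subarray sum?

Using Kadane's algorithm on [1, -15, -4, -3, 0, -12, -13, 4]:

Scanning through the array:
Position 1 (value -15): max_ending_here = -14, max_so_far = 1
Position 2 (value -4): max_ending_here = -4, max_so_far = 1
Position 3 (value -3): max_ending_here = -3, max_so_far = 1
Position 4 (value 0): max_ending_here = 0, max_so_far = 1
Position 5 (value -12): max_ending_here = -12, max_so_far = 1
Position 6 (value -13): max_ending_here = -13, max_so_far = 1
Position 7 (value 4): max_ending_here = 4, max_so_far = 4

Maximum subarray: [4]
Maximum sum: 4

The maximum subarray is [4] with sum 4. This subarray runs from index 7 to index 7.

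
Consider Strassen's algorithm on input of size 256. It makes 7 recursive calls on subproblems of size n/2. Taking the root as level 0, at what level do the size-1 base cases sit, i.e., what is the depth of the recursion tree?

For divide and conquer with division factor 2:

Problem sizes at each level:
Level 0: 256
Level 1: 128
Level 2: 64
Level 3: 32
Level 4: 16
Level 5: 8
Level 6: 4
Level 7: 2
Level 8: 1

The root is level 0 and the size-1 base case is level 8 (the tree spans levels 0 through 8, i.e. 9 levels counting the root), so the depth is the number of divisions: log_2(256) = 8

The recursion tree depth is log_2(256) = 8. At each level, the problem size is divided by 2, so it takes 8 divisions to reduce to a base case of size 1. The algorithm makes 7 recursive calls at each level.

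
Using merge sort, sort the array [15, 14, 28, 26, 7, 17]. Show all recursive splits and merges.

Merge sort trace:

Split: [15, 14, 28, 26, 7, 17] -> [15, 14, 28] and [26, 7, 17]
  Split: [15, 14, 28] -> [15] and [14, 28]
    Split: [14, 28] -> [14] and [28]
    Merge: [14] + [28] -> [14, 28]
  Merge: [15] + [14, 28] -> [14, 15, 28]
  Split: [26, 7, 17] -> [26] and [7, 17]
    Split: [7, 17] -> [7] and [17]
    Merge: [7] + [17] -> [7, 17]
  Merge: [26] + [7, 17] -> [7, 17, 26]
Merge: [14, 15, 28] + [7, 17, 26] -> [7, 14, 15, 17, 26, 28]

Final sorted array: [7, 14, 15, 17, 26, 28]

The merge sort proceeds by recursively splitting the array and merging sorted halves.
After all merges, the sorted array is [7, 14, 15, 17, 26, 28].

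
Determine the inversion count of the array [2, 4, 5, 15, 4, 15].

Finding inversions in [2, 4, 5, 15, 4, 15]:

(2, 4): arr[2]=5 > arr[4]=4
(3, 4): arr[3]=15 > arr[4]=4

Total inversions: 2

The array has 2 inversion(s): (2,4), (3,4). Each pair (i,j) satisfies i < j and arr[i] > arr[j].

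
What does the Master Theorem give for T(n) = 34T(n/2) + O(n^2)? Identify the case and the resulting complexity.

Master Theorem for T(n) = 34T(n/2) + O(n^2):

a = 34, b = 2, c = 2
log_b(a) = log_2(34) = 5.0875

Case 1: c = 2 < log_2(34) = 5.0875
T(n) = O(n^(log_2 34))

For T(n) = 34T(n/2) + O(n^2): log_2(34) = 5.0875. This is Case 1 of the Master Theorem (c < log_b(a), work dominated by leaves), giving O(n^(log_2 34)).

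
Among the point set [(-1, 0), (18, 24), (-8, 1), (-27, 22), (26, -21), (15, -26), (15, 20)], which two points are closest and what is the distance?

Computing all pairwise distances among 7 points:

d((-1, 0), (18, 24)) = 30.6105
d((-1, 0), (-8, 1)) = 7.0711
d((-1, 0), (-27, 22)) = 34.0588
d((-1, 0), (26, -21)) = 34.2053
d((-1, 0), (15, -26)) = 30.5287
d((-1, 0), (15, 20)) = 25.6125
d((18, 24), (-8, 1)) = 34.7131
d((18, 24), (-27, 22)) = 45.0444
d((18, 24), (26, -21)) = 45.7056
d((18, 24), (15, -26)) = 50.0899
d((18, 24), (15, 20)) = 5.0 <-- minimum
d((-8, 1), (-27, 22)) = 28.3196
d((-8, 1), (26, -21)) = 40.4969
d((-8, 1), (15, -26)) = 35.4683
d((-8, 1), (15, 20)) = 29.8329
d((-27, 22), (26, -21)) = 68.2495
d((-27, 22), (15, -26)) = 63.7809
d((-27, 22), (15, 20)) = 42.0476
d((26, -21), (15, -26)) = 12.083
d((26, -21), (15, 20)) = 42.45
d((15, -26), (15, 20)) = 46.0

Closest pair: (18, 24) and (15, 20) with distance 5.0

The closest pair is (18, 24) and (15, 20) with Euclidean distance 5.0. For 7 points, brute-force pairwise comparison is shown above. For large n, the divide-and-conquer algorithm (sort by x, recurse on halves, check the dividing strip) achieves O(n log n).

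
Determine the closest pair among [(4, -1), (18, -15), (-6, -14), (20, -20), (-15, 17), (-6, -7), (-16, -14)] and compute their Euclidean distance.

Computing all pairwise distances among 7 points:

d((4, -1), (18, -15)) = 19.799
d((4, -1), (-6, -14)) = 16.4012
d((4, -1), (20, -20)) = 24.8395
d((4, -1), (-15, 17)) = 26.1725
d((4, -1), (-6, -7)) = 11.6619
d((4, -1), (-16, -14)) = 23.8537
d((18, -15), (-6, -14)) = 24.0208
d((18, -15), (20, -20)) = 5.3852 <-- minimum
d((18, -15), (-15, 17)) = 45.9674
d((18, -15), (-6, -7)) = 25.2982
d((18, -15), (-16, -14)) = 34.0147
d((-6, -14), (20, -20)) = 26.6833
d((-6, -14), (-15, 17)) = 32.28
d((-6, -14), (-6, -7)) = 7.0
d((-6, -14), (-16, -14)) = 10.0
d((20, -20), (-15, 17)) = 50.9313
d((20, -20), (-6, -7)) = 29.0689
d((20, -20), (-16, -14)) = 36.4966
d((-15, 17), (-6, -7)) = 25.632
d((-15, 17), (-16, -14)) = 31.0161
d((-6, -7), (-16, -14)) = 12.2066

Closest pair: (18, -15) and (20, -20) with distance 5.3852

The closest pair is (18, -15) and (20, -20) with Euclidean distance 5.3852. For 7 points, brute-force pairwise comparison is shown above. For large n, the divide-and-conquer algorithm (sort by x, recurse on halves, check the dividing strip) achieves O(n log n).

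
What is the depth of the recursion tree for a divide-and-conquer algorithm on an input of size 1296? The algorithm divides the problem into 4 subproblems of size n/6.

For divide and conquer with division factor 6:

Problem sizes at each level:
Level 0: 1296
Level 1: 216
Level 2: 36
Level 3: 6
Level 4: 1

The root is level 0 and the size-1 base case is level 4 (the tree spans levels 0 through 4, i.e. 5 levels counting the root), so the depth is the number of divisions: log_6(1296) = 4

The recursion tree depth is log_6(1296) = 4. At each level, the problem size is divided by 6, so it takes 4 divisions to reduce to a base case of size 1. The algorithm makes 4 recursive calls at each level.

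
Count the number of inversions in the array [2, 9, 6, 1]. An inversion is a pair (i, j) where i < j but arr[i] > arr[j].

Finding inversions in [2, 9, 6, 1]:

(0, 3): arr[0]=2 > arr[3]=1
(1, 2): arr[1]=9 > arr[2]=6
(1, 3): arr[1]=9 > arr[3]=1
(2, 3): arr[2]=6 > arr[3]=1

Total inversions: 4

The array has 4 inversion(s): (0,3), (1,2), (1,3), (2,3). Each pair (i,j) satisfies i < j and arr[i] > arr[j].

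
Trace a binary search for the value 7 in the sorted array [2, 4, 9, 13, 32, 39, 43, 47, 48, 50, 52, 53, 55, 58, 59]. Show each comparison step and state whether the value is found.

Binary search for 7 in [2, 4, 9, 13, 32, 39, 43, 47, 48, 50, 52, 53, 55, 58, 59]:

lo=0, hi=14, mid=7, arr[mid]=47 -> 47 > 7, search left half
lo=0, hi=6, mid=3, arr[mid]=13 -> 13 > 7, search left half
lo=0, hi=2, mid=1, arr[mid]=4 -> 4 < 7, search right half
lo=2, hi=2, mid=2, arr[mid]=9 -> 9 > 7, search left half
lo=2 > hi=1, target 7 not found

Binary search determines that 7 is not in the array after 4 comparisons. The search space was exhausted without finding the target.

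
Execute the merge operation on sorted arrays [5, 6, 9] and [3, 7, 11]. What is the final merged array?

Merging process:

Compare 5 vs 3: take 3 from right. Merged: [3]
Compare 5 vs 7: take 5 from left. Merged: [3, 5]
Compare 6 vs 7: take 6 from left. Merged: [3, 5, 6]
Compare 9 vs 7: take 7 from right. Merged: [3, 5, 6, 7]
Compare 9 vs 11: take 9 from left. Merged: [3, 5, 6, 7, 9]
Append remaining from right: [11]. Merged: [3, 5, 6, 7, 9, 11]

Final merged array: [3, 5, 6, 7, 9, 11]
Total comparisons: 5

The merged array is [3, 5, 6, 7, 9, 11], requiring 5 comparisons. The merge step runs in O(n) time where n is the total number of elements.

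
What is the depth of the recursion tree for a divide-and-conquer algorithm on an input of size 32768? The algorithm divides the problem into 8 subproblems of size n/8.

For divide and conquer with division factor 8:

Problem sizes at each level:
Level 0: 32768
Level 1: 4096
Level 2: 512
Level 3: 64
Level 4: 8
Level 5: 1

The root is level 0 and the size-1 base case is level 5 (the tree spans levels 0 through 5, i.e. 6 levels counting the root), so the depth is the number of divisions: log_8(32768) = 5

The recursion tree depth is log_8(32768) = 5. At each level, the problem size is divided by 8, so it takes 5 divisions to reduce to a base case of size 1. The algorithm makes 8 recursive calls at each level.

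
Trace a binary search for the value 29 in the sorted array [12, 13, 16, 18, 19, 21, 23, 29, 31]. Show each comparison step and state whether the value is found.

Binary search for 29 in [12, 13, 16, 18, 19, 21, 23, 29, 31]:

lo=0, hi=8, mid=4, arr[mid]=19 -> 19 < 29, search right half
lo=5, hi=8, mid=6, arr[mid]=23 -> 23 < 29, search right half
lo=7, hi=8, mid=7, arr[mid]=29 -> Found target at index 7!

Binary search finds 29 at index 7 after 3 comparisons. The search repeatedly halves the search space by comparing with the middle element.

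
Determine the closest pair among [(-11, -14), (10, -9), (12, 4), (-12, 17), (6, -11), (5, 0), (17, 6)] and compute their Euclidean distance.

Computing all pairwise distances among 7 points:

d((-11, -14), (10, -9)) = 21.587
d((-11, -14), (12, 4)) = 29.2062
d((-11, -14), (-12, 17)) = 31.0161
d((-11, -14), (6, -11)) = 17.2627
d((-11, -14), (5, 0)) = 21.2603
d((-11, -14), (17, 6)) = 34.4093
d((10, -9), (12, 4)) = 13.1529
d((10, -9), (-12, 17)) = 34.0588
d((10, -9), (6, -11)) = 4.4721 <-- minimum
d((10, -9), (5, 0)) = 10.2956
d((10, -9), (17, 6)) = 16.5529
d((12, 4), (-12, 17)) = 27.2947
d((12, 4), (6, -11)) = 16.1555
d((12, 4), (5, 0)) = 8.0623
d((12, 4), (17, 6)) = 5.3852
d((-12, 17), (6, -11)) = 33.2866
d((-12, 17), (5, 0)) = 24.0416
d((-12, 17), (17, 6)) = 31.0161
d((6, -11), (5, 0)) = 11.0454
d((6, -11), (17, 6)) = 20.2485
d((5, 0), (17, 6)) = 13.4164

Closest pair: (10, -9) and (6, -11) with distance 4.4721

The closest pair is (10, -9) and (6, -11) with Euclidean distance 4.4721. For 7 points, brute-force pairwise comparison is shown above. For large n, the divide-and-conquer algorithm (sort by x, recurse on halves, check the dividing strip) achieves O(n log n).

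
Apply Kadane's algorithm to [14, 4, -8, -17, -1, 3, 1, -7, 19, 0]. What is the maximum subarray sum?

Using Kadane's algorithm on [14, 4, -8, -17, -1, 3, 1, -7, 19, 0]:

Scanning through the array:
Position 1 (value 4): max_ending_here = 18, max_so_far = 18
Position 2 (value -8): max_ending_here = 10, max_so_far = 18
Position 3 (value -17): max_ending_here = -7, max_so_far = 18
Position 4 (value -1): max_ending_here = -1, max_so_far = 18
Position 5 (value 3): max_ending_here = 3, max_so_far = 18
Position 6 (value 1): max_ending_here = 4, max_so_far = 18
Position 7 (value -7): max_ending_here = -3, max_so_far = 18
Position 8 (value 19): max_ending_here = 19, max_so_far = 19
Position 9 (value 0): max_ending_here = 19, max_so_far = 19

Maximum subarray: [19]
Maximum sum: 19

The maximum subarray is [19] with sum 19. This subarray runs from index 8 to index 8.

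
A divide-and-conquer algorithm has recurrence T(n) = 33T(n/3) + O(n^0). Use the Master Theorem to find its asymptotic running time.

Master Theorem for T(n) = 33T(n/3) + O(n^0):

a = 33, b = 3, c = 0
log_b(a) = log_3(33) = 3.1827

Case 1: c = 0 < log_3(33) = 3.1827
T(n) = O(n^(log_3 33))

For T(n) = 33T(n/3) + O(n^0): log_3(33) = 3.1827. This is Case 1 of the Master Theorem (c < log_b(a), work dominated by leaves), giving O(n^(log_3 33)).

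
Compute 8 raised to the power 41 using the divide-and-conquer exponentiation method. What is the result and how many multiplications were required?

Computing 8^41 by squaring (build up from 8^1; each line after the first costs one multiplication):

8^1 = 8
8^2 = (8^1)^2 = 8^2 = 64
8^4 = (8^2)^2 = 64^2 = 4096
8^5 = 8 * 8^4 = 8 * 4096 = 32768
8^10 = (8^5)^2 = 32768^2 = 1073741824
8^20 = (8^10)^2 = 1073741824^2 = 1152921504606846976
8^40 = (8^20)^2 = 1152921504606846976^2 = 1329227995784915872903807060280344576
8^41 = 8 * 8^40 = 8 * 1329227995784915872903807060280344576 = 10633823966279326983230456482242756608

Result: 10633823966279326983230456482242756608
Multiplications needed: 7 (7 lines after 8^1)

8^41 = 10633823966279326983230456482242756608. Using exponentiation by squaring, this requires 7 multiplications. The key idea: if the exponent is even, square the half-power; if odd, multiply by the base once.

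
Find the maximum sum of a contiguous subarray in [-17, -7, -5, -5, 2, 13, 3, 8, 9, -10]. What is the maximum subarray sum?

Using Kadane's algorithm on [-17, -7, -5, -5, 2, 13, 3, 8, 9, -10]:

Scanning through the array:
Position 1 (value -7): max_ending_here = -7, max_so_far = -7
Position 2 (value -5): max_ending_here = -5, max_so_far = -5
Position 3 (value -5): max_ending_here = -5, max_so_far = -5
Position 4 (value 2): max_ending_here = 2, max_so_far = 2
Position 5 (value 13): max_ending_here = 15, max_so_far = 15
Position 6 (value 3): max_ending_here = 18, max_so_far = 18
Position 7 (value 8): max_ending_here = 26, max_so_far = 26
Position 8 (value 9): max_ending_here = 35, max_so_far = 35
Position 9 (value -10): max_ending_here = 25, max_so_far = 35

Maximum subarray: [2, 13, 3, 8, 9]
Maximum sum: 35

The maximum subarray is [2, 13, 3, 8, 9] with sum 35. This subarray runs from index 4 to index 8.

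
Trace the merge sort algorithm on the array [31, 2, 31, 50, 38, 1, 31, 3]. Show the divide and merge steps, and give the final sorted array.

Merge sort trace:

Split: [31, 2, 31, 50, 38, 1, 31, 3] -> [31, 2, 31, 50] and [38, 1, 31, 3]
  Split: [31, 2, 31, 50] -> [31, 2] and [31, 50]
    Split: [31, 2] -> [31] and [2]
    Merge: [31] + [2] -> [2, 31]
    Split: [31, 50] -> [31] and [50]
    Merge: [31] + [50] -> [31, 50]
  Merge: [2, 31] + [31, 50] -> [2, 31, 31, 50]
  Split: [38, 1, 31, 3] -> [38, 1] and [31, 3]
    Split: [38, 1] -> [38] and [1]
    Merge: [38] + [1] -> [1, 38]
    Split: [31, 3] -> [31] and [3]
    Merge: [31] + [3] -> [3, 31]
  Merge: [1, 38] + [3, 31] -> [1, 3, 31, 38]
Merge: [2, 31, 31, 50] + [1, 3, 31, 38] -> [1, 2, 3, 31, 31, 31, 38, 50]

Final sorted array: [1, 2, 3, 31, 31, 31, 38, 50]

The merge sort proceeds by recursively splitting the array and merging sorted halves.
After all merges, the sorted array is [1, 2, 3, 31, 31, 31, 38, 50].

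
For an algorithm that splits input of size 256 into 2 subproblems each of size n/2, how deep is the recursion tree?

For divide and conquer with division factor 2:

Problem sizes at each level:
Level 0: 256
Level 1: 128
Level 2: 64
Level 3: 32
Level 4: 16
Level 5: 8
Level 6: 4
Level 7: 2
Level 8: 1

The root is level 0 and the size-1 base case is level 8 (the tree spans levels 0 through 8, i.e. 9 levels counting the root), so the depth is the number of divisions: log_2(256) = 8

The recursion tree depth is log_2(256) = 8. At each level, the problem size is divided by 2, so it takes 8 divisions to reduce to a base case of size 1. The algorithm makes 2 recursive calls at each level.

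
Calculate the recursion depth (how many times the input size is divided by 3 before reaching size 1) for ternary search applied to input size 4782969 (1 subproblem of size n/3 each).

For divide and conquer with division factor 3:

Problem sizes at each level:
Level 0: 4782969
Level 1: 1594323
Level 2: 531441
Level 3: 177147
Level 4: 59049
Level 5: 19683
Level 6: 6561
Level 7: 2187
Level 8: 729
Level 9: 243
Level 10: 81
Level 11: 27
Level 12: 9
Level 13: 3
Level 14: 1

The root is level 0 and the size-1 base case is level 14 (the tree spans levels 0 through 14, i.e. 15 levels counting the root), so the depth is the number of divisions: log_3(4782969) = 14

The recursion tree depth is log_3(4782969) = 14. At each level, the problem size is divided by 3, so it takes 14 divisions to reduce to a base case of size 1. The algorithm makes 1 recursive call at each level.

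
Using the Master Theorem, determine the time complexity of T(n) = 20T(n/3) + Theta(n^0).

Master Theorem for T(n) = 20T(n/3) + O(n^0):

a = 20, b = 3, c = 0
log_b(a) = log_3(20) = 2.7268

Case 1: c = 0 < log_3(20) = 2.7268
T(n) = O(n^(log_3 20))

For T(n) = 20T(n/3) + O(n^0): log_3(20) = 2.7268. This is Case 1 of the Master Theorem (c < log_b(a), work dominated by leaves), giving O(n^(log_3 20)).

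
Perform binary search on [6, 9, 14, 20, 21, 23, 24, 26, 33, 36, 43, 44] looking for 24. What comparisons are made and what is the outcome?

Binary search for 24 in [6, 9, 14, 20, 21, 23, 24, 26, 33, 36, 43, 44]:

lo=0, hi=11, mid=5, arr[mid]=23 -> 23 < 24, search right half
lo=6, hi=11, mid=8, arr[mid]=33 -> 33 > 24, search left half
lo=6, hi=7, mid=6, arr[mid]=24 -> Found target at index 6!

Binary search finds 24 at index 6 after 3 comparisons. The search repeatedly halves the search space by comparing with the middle element.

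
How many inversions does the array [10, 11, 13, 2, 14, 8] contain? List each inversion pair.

Finding inversions in [10, 11, 13, 2, 14, 8]:

(0, 3): arr[0]=10 > arr[3]=2
(0, 5): arr[0]=10 > arr[5]=8
(1, 3): arr[1]=11 > arr[3]=2
(1, 5): arr[1]=11 > arr[5]=8
(2, 3): arr[2]=13 > arr[3]=2
(2, 5): arr[2]=13 > arr[5]=8
(4, 5): arr[4]=14 > arr[5]=8

Total inversions: 7

The array has 7 inversion(s): (0,3), (0,5), (1,3), (1,5), (2,3), (2,5), (4,5). Each pair (i,j) satisfies i < j and arr[i] > arr[j].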